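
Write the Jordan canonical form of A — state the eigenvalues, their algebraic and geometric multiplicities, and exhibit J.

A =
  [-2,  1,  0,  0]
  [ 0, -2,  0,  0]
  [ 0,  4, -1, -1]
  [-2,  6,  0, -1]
J_2(-2) ⊕ J_2(-1)

The characteristic polynomial is
  det(x·I − A) = x^4 + 6*x^3 + 13*x^2 + 12*x + 4 = (x + 1)^2*(x + 2)^2

Eigenvalues and multiplicities (the geometric multiplicity of λ is n − rank(A − λI), which equals the number of Jordan blocks for λ):
  λ = -2: algebraic multiplicity = 2, geometric multiplicity = 1
  λ = -1: algebraic multiplicity = 2, geometric multiplicity = 1

Determining the block sizes for each eigenvalue:
  λ = -2: one block (gm = 1), so the single block has size am = 2 → block sizes [2]
  λ = -1: one block (gm = 1), so the single block has size am = 2 → block sizes [2]

Assembling the blocks gives a Jordan form
J =
  [-2,  1,  0,  0]
  [ 0, -2,  0,  0]
  [ 0,  0, -1,  1]
  [ 0,  0,  0, -1]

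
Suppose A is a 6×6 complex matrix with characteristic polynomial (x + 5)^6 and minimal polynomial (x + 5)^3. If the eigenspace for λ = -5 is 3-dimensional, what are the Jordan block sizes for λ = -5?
Block sizes for λ = -5: [3, 2, 1]

Step 1 — from the characteristic polynomial, algebraic multiplicity of λ = -5 is 6. From dim ker(A − (-5)·I) = 3, there are exactly 3 Jordan blocks for λ = -5.
Step 2 — from the minimal polynomial, the factor (x + 5)^3 tells us the largest block for λ = -5 has size 3.
Step 3 — with total size 6, 3 blocks, and largest block 3, the block sizes (in nonincreasing order) are [3, 2, 1].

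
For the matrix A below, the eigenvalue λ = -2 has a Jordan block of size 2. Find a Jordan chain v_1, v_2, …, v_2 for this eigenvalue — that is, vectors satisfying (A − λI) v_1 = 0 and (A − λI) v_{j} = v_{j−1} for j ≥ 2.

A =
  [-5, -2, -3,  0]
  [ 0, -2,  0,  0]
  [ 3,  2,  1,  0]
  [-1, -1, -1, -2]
A Jordan chain for λ = -2 of length 2:
v_1 = (-3, 0, 3, -1)ᵀ
v_2 = (1, 0, 0, 0)ᵀ

Let N = A − (-2)·I. We want v_2 with N^2 v_2 = 0 but N^1 v_2 ≠ 0; then v_{j-1} := N · v_j for j = 2, …, 2.

Pick v_2 = (1, 0, 0, 0)ᵀ.
Then v_1 = N · v_2 = (-3, 0, 3, -1)ᵀ.

Sanity check: (A − (-2)·I) v_1 = (0, 0, 0, 0)ᵀ = 0. ✓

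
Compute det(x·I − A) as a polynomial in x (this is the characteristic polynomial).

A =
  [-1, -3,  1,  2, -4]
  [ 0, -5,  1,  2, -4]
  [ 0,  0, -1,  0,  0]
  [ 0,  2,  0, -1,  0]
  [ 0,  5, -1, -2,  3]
x^5 + 5*x^4 + 10*x^3 + 10*x^2 + 5*x + 1

Expanding det(x·I − A) (e.g. by cofactor expansion or by noting that A is similar to its Jordan form J, which has the same characteristic polynomial as A) gives
  χ_A(x) = x^5 + 5*x^4 + 10*x^3 + 10*x^2 + 5*x + 1
which factors as (x + 1)^5. The eigenvalues (with algebraic multiplicities) are λ = -1 with multiplicity 5.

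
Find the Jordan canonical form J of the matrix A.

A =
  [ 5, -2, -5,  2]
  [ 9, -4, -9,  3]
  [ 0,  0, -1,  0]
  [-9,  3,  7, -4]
J_3(-1) ⊕ J_1(-1)

The characteristic polynomial is
  det(x·I − A) = x^4 + 4*x^3 + 6*x^2 + 4*x + 1 = (x + 1)^4

Eigenvalues and multiplicities (the geometric multiplicity of λ is n − rank(A − λI), which equals the number of Jordan blocks for λ):
  λ = -1: algebraic multiplicity = 4, geometric multiplicity = 2

Determining the block sizes for each eigenvalue:
  λ = -1: with am = 4 and gm = 2, the partition is not yet determined (e.g. several partitions of 4 into 2 parts exist). Let N = A − (-1)·I. Computing rank(N^1) = 2, rank(N^2) = 1, rank(N^3) = 0; the number of blocks of size ≥ j is rank(N^{j−1}) − rank(N^j), giving [2, 1, 1]. So we have 1 block(s) of size 3, 1 block(s) of size 1 → block sizes [3, 1]

Assembling the blocks gives a Jordan form
J =
  [-1,  1,  0,  0]
  [ 0, -1,  1,  0]
  [ 0,  0, -1,  0]
  [ 0,  0,  0, -1]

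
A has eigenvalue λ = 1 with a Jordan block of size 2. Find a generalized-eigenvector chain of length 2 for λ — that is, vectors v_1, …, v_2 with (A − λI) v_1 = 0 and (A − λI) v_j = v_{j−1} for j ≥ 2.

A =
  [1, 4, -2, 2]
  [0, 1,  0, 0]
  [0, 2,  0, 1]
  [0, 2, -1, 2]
A Jordan chain for λ = 1 of length 2:
v_1 = (4, 0, 2, 2)ᵀ
v_2 = (0, 1, 0, 0)ᵀ

Let N = A − (1)·I. We want v_2 with N^2 v_2 = 0 but N^1 v_2 ≠ 0; then v_{j-1} := N · v_j for j = 2, …, 2.

Pick v_2 = (0, 1, 0, 0)ᵀ.
Then v_1 = N · v_2 = (4, 0, 2, 2)ᵀ.

Sanity check: (A − (1)·I) v_1 = (0, 0, 0, 0)ᵀ = 0. ✓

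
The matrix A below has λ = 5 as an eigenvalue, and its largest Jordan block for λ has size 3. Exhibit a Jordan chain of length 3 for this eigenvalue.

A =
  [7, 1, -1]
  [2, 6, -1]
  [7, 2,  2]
A Jordan chain for λ = 5 of length 3:
v_1 = (-1, -1, -3)ᵀ
v_2 = (2, 2, 7)ᵀ
v_3 = (1, 0, 0)ᵀ

Let N = A − (5)·I. We want v_3 with N^3 v_3 = 0 but N^2 v_3 ≠ 0; then v_{j-1} := N · v_j for j = 3, …, 2.

Pick v_3 = (1, 0, 0)ᵀ.
Then v_2 = N · v_3 = (2, 2, 7)ᵀ.
Then v_1 = N · v_2 = (-1, -1, -3)ᵀ.

Sanity check: (A − (5)·I) v_1 = (0, 0, 0)ᵀ = 0. ✓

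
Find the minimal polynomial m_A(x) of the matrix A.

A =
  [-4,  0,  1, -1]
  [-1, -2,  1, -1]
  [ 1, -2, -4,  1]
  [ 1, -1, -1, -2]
x^3 + 9*x^2 + 27*x + 27

The characteristic polynomial is χ_A(x) = (x + 3)^4, so the eigenvalues are known. The minimal polynomial is
  m_A(x) = Π_λ (x − λ)^{k_λ}
where k_λ is the size of the *largest* Jordan block for λ (equivalently, the smallest k with (A − λI)^k v = 0 for every generalised eigenvector v of λ).

  λ = -3: largest Jordan block has size 3, contributing (x + 3)^3

So m_A(x) = (x + 3)^3 = x^3 + 9*x^2 + 27*x + 27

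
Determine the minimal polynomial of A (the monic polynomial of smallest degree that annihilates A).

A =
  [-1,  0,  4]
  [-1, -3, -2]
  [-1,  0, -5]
x^2 + 6*x + 9

The characteristic polynomial is χ_A(x) = (x + 3)^3, so the eigenvalues are known. The minimal polynomial is
  m_A(x) = Π_λ (x − λ)^{k_λ}
where k_λ is the size of the *largest* Jordan block for λ (equivalently, the smallest k with (A − λI)^k v = 0 for every generalised eigenvector v of λ).

  λ = -3: largest Jordan block has size 2, contributing (x + 3)^2

So m_A(x) = (x + 3)^2 = x^2 + 6*x + 9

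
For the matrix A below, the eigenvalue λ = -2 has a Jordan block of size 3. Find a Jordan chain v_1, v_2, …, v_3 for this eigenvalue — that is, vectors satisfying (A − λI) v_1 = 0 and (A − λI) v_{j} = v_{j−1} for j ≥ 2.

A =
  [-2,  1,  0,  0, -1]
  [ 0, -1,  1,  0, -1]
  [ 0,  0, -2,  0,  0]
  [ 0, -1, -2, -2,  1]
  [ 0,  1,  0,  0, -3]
A Jordan chain for λ = -2 of length 3:
v_1 = (1, 1, 0, -1, 1)ᵀ
v_2 = (0, 1, 0, -2, 0)ᵀ
v_3 = (0, 0, 1, 0, 0)ᵀ

Let N = A − (-2)·I. We want v_3 with N^3 v_3 = 0 but N^2 v_3 ≠ 0; then v_{j-1} := N · v_j for j = 3, …, 2.

Pick v_3 = (0, 0, 1, 0, 0)ᵀ.
Then v_2 = N · v_3 = (0, 1, 0, -2, 0)ᵀ.
Then v_1 = N · v_2 = (1, 1, 0, -1, 1)ᵀ.

Sanity check: (A − (-2)·I) v_1 = (0, 0, 0, 0, 0)ᵀ = 0. ✓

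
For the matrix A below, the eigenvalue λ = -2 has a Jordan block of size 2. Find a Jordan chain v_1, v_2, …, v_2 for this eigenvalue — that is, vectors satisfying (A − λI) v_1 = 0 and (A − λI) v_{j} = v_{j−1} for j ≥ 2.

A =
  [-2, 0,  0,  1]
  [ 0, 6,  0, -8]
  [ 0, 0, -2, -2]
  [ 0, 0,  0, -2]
A Jordan chain for λ = -2 of length 2:
v_1 = (1, 0, -2, 0)ᵀ
v_2 = (0, 1, 0, 1)ᵀ

Let N = A − (-2)·I. We want v_2 with N^2 v_2 = 0 but N^1 v_2 ≠ 0; then v_{j-1} := N · v_j for j = 2, …, 2.

Pick v_2 = (0, 1, 0, 1)ᵀ.
Then v_1 = N · v_2 = (1, 0, -2, 0)ᵀ.

Sanity check: (A − (-2)·I) v_1 = (0, 0, 0, 0)ᵀ = 0. ✓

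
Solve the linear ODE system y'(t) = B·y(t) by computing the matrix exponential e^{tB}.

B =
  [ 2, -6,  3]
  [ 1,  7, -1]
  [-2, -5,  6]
e^{tB} =
  [-3*t^2*exp(5*t)/2 - 3*t*exp(5*t) + exp(5*t), -9*t^2*exp(5*t)/2 - 6*t*exp(5*t), 3*t*exp(5*t)]
  [t^2*exp(5*t)/2 + t*exp(5*t), 3*t^2*exp(5*t)/2 + 2*t*exp(5*t) + exp(5*t), -t*exp(5*t)]
  [-t^2*exp(5*t)/2 - 2*t*exp(5*t), -3*t^2*exp(5*t)/2 - 5*t*exp(5*t), t*exp(5*t) + exp(5*t)]

Strategy: write B = P · J · P⁻¹ where J is a Jordan canonical form, so e^{tB} = P · e^{tJ} · P⁻¹, and e^{tJ} can be computed block-by-block.

B has Jordan form
J =
  [5, 1, 0]
  [0, 5, 1]
  [0, 0, 5]
(up to reordering of blocks).

Per-block formulas:
  For a 3×3 Jordan block J_3(5): exp(t · J_3(5)) = e^(5t)·(I + t·N + (t^2/2)·N^2), where N is the 3×3 nilpotent shift.

After assembling e^{tJ} and conjugating by P, we get:

e^{tB} =
  [-3*t^2*exp(5*t)/2 - 3*t*exp(5*t) + exp(5*t), -9*t^2*exp(5*t)/2 - 6*t*exp(5*t), 3*t*exp(5*t)]
  [t^2*exp(5*t)/2 + t*exp(5*t), 3*t^2*exp(5*t)/2 + 2*t*exp(5*t) + exp(5*t), -t*exp(5*t)]
  [-t^2*exp(5*t)/2 - 2*t*exp(5*t), -3*t^2*exp(5*t)/2 - 5*t*exp(5*t), t*exp(5*t) + exp(5*t)]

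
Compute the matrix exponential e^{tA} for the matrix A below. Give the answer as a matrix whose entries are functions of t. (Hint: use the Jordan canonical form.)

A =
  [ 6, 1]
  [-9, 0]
e^{tA} =
  [3*t*exp(3*t) + exp(3*t), t*exp(3*t)]
  [-9*t*exp(3*t), -3*t*exp(3*t) + exp(3*t)]

Strategy: write A = P · J · P⁻¹ where J is a Jordan canonical form, so e^{tA} = P · e^{tJ} · P⁻¹, and e^{tJ} can be computed block-by-block.

A has Jordan form
J =
  [3, 1]
  [0, 3]
(up to reordering of blocks).

Per-block formulas:
  For a 2×2 Jordan block J_2(3): exp(t · J_2(3)) = e^(3t)·(I + t·N), where N is the 2×2 nilpotent shift.

After assembling e^{tJ} and conjugating by P, we get:

e^{tA} =
  [3*t*exp(3*t) + exp(3*t), t*exp(3*t)]
  [-9*t*exp(3*t), -3*t*exp(3*t) + exp(3*t)]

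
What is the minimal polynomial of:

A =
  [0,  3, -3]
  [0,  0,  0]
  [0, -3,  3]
x^2 - 3*x

The characteristic polynomial is χ_A(x) = x^2*(x - 3), so the eigenvalues are known. The minimal polynomial is
  m_A(x) = Π_λ (x − λ)^{k_λ}
where k_λ is the size of the *largest* Jordan block for λ (equivalently, the smallest k with (A − λI)^k v = 0 for every generalised eigenvector v of λ).

  λ = 0: largest Jordan block has size 1, contributing (x − 0)
  λ = 3: largest Jordan block has size 1, contributing (x − 3)

So m_A(x) = x*(x - 3) = x^2 - 3*x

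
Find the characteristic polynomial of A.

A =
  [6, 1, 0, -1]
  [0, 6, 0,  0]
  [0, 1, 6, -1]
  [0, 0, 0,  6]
x^4 - 24*x^3 + 216*x^2 - 864*x + 1296

Expanding det(x·I − A) (e.g. by cofactor expansion or by noting that A is similar to its Jordan form J, which has the same characteristic polynomial as A) gives
  χ_A(x) = x^4 - 24*x^3 + 216*x^2 - 864*x + 1296
which factors as (x - 6)^4. The eigenvalues (with algebraic multiplicities) are λ = 6 with multiplicity 4.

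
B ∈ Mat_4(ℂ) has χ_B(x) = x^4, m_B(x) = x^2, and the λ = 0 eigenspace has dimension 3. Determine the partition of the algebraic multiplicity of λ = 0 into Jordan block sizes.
Block sizes for λ = 0: [2, 1, 1]

Step 1 — from the characteristic polynomial, algebraic multiplicity of λ = 0 is 4. From dim ker(B − (0)·I) = 3, there are exactly 3 Jordan blocks for λ = 0.
Step 2 — from the minimal polynomial, the factor (x − 0)^2 tells us the largest block for λ = 0 has size 2.
Step 3 — with total size 4, 3 blocks, and largest block 2, the block sizes (in nonincreasing order) are [2, 1, 1].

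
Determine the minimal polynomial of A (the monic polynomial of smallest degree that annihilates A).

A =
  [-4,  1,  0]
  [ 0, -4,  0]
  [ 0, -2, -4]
x^2 + 8*x + 16

The characteristic polynomial is χ_A(x) = (x + 4)^3, so the eigenvalues are known. The minimal polynomial is
  m_A(x) = Π_λ (x − λ)^{k_λ}
where k_λ is the size of the *largest* Jordan block for λ (equivalently, the smallest k with (A − λI)^k v = 0 for every generalised eigenvector v of λ).

  λ = -4: largest Jordan block has size 2, contributing (x + 4)^2

So m_A(x) = (x + 4)^2 = x^2 + 8*x + 16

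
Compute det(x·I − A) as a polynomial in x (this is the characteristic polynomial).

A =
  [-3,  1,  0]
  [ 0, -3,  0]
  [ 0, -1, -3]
x^3 + 9*x^2 + 27*x + 27

Expanding det(x·I − A) (e.g. by cofactor expansion or by noting that A is similar to its Jordan form J, which has the same characteristic polynomial as A) gives
  χ_A(x) = x^3 + 9*x^2 + 27*x + 27
which factors as (x + 3)^3. The eigenvalues (with algebraic multiplicities) are λ = -3 with multiplicity 3.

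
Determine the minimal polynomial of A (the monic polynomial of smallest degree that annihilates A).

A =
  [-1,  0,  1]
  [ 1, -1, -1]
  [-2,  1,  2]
x^3

The characteristic polynomial is χ_A(x) = x^3, so the eigenvalues are known. The minimal polynomial is
  m_A(x) = Π_λ (x − λ)^{k_λ}
where k_λ is the size of the *largest* Jordan block for λ (equivalently, the smallest k with (A − λI)^k v = 0 for every generalised eigenvector v of λ).

  λ = 0: largest Jordan block has size 3, contributing (x − 0)^3

So m_A(x) = x^3 = x^3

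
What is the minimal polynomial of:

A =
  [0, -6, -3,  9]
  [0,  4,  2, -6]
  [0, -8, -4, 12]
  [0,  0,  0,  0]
x^2

The characteristic polynomial is χ_A(x) = x^4, so the eigenvalues are known. The minimal polynomial is
  m_A(x) = Π_λ (x − λ)^{k_λ}
where k_λ is the size of the *largest* Jordan block for λ (equivalently, the smallest k with (A − λI)^k v = 0 for every generalised eigenvector v of λ).

  λ = 0: largest Jordan block has size 2, contributing (x − 0)^2

So m_A(x) = x^2 = x^2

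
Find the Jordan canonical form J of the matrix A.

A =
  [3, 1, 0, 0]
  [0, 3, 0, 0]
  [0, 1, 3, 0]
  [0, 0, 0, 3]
J_2(3) ⊕ J_1(3) ⊕ J_1(3)

The characteristic polynomial is
  det(x·I − A) = x^4 - 12*x^3 + 54*x^2 - 108*x + 81 = (x - 3)^4

Eigenvalues and multiplicities (the geometric multiplicity of λ is n − rank(A − λI), which equals the number of Jordan blocks for λ):
  λ = 3: algebraic multiplicity = 4, geometric multiplicity = 3

Determining the block sizes for each eigenvalue:
  λ = 3: 3 blocks summing to 4 forces exactly one block of size 2 and the rest size 1 → block sizes [2, 1, 1]

Assembling the blocks gives a Jordan form
J =
  [3, 1, 0, 0]
  [0, 3, 0, 0]
  [0, 0, 3, 0]
  [0, 0, 0, 3]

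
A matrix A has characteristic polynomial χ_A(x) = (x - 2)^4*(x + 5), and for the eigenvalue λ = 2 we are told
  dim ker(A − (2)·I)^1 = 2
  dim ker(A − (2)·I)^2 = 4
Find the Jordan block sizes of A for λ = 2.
Block sizes for λ = 2: [2, 2]

From the dimensions of kernels of powers, the number of Jordan blocks of size at least j is d_j − d_{j−1} where d_j = dim ker(N^j) (with d_0 = 0). Computing the differences gives [2, 2].
The number of blocks of size exactly k is (#blocks of size ≥ k) − (#blocks of size ≥ k + 1), so the partition is: 2 block(s) of size 2.
In nonincreasing order the block sizes are [2, 2].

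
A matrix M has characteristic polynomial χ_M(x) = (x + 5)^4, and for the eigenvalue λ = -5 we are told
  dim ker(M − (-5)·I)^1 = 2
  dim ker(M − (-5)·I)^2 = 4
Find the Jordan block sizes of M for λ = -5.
Block sizes for λ = -5: [2, 2]

From the dimensions of kernels of powers, the number of Jordan blocks of size at least j is d_j − d_{j−1} where d_j = dim ker(N^j) (with d_0 = 0). Computing the differences gives [2, 2].
The number of blocks of size exactly k is (#blocks of size ≥ k) − (#blocks of size ≥ k + 1), so the partition is: 2 block(s) of size 2.
In nonincreasing order the block sizes are [2, 2].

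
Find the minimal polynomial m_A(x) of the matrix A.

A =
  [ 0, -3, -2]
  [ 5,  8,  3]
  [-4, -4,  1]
x^3 - 9*x^2 + 27*x - 27

The characteristic polynomial is χ_A(x) = (x - 3)^3, so the eigenvalues are known. The minimal polynomial is
  m_A(x) = Π_λ (x − λ)^{k_λ}
where k_λ is the size of the *largest* Jordan block for λ (equivalently, the smallest k with (A − λI)^k v = 0 for every generalised eigenvector v of λ).

  λ = 3: largest Jordan block has size 3, contributing (x − 3)^3

So m_A(x) = (x - 3)^3 = x^3 - 9*x^2 + 27*x - 27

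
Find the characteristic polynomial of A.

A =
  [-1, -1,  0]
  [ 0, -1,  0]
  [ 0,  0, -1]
x^3 + 3*x^2 + 3*x + 1

Expanding det(x·I − A) (e.g. by cofactor expansion or by noting that A is similar to its Jordan form J, which has the same characteristic polynomial as A) gives
  χ_A(x) = x^3 + 3*x^2 + 3*x + 1
which factors as (x + 1)^3. The eigenvalues (with algebraic multiplicities) are λ = -1 with multiplicity 3.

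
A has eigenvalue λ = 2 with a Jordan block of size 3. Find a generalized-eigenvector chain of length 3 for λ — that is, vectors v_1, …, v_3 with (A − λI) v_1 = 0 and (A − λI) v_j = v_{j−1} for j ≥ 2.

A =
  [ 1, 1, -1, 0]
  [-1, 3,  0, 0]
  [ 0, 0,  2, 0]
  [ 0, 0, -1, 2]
A Jordan chain for λ = 2 of length 3:
v_1 = (1, 1, 0, 0)ᵀ
v_2 = (-1, 0, 0, -1)ᵀ
v_3 = (0, 0, 1, 0)ᵀ

Let N = A − (2)·I. We want v_3 with N^3 v_3 = 0 but N^2 v_3 ≠ 0; then v_{j-1} := N · v_j for j = 3, …, 2.

Pick v_3 = (0, 0, 1, 0)ᵀ.
Then v_2 = N · v_3 = (-1, 0, 0, -1)ᵀ.
Then v_1 = N · v_2 = (1, 1, 0, 0)ᵀ.

Sanity check: (A − (2)·I) v_1 = (0, 0, 0, 0)ᵀ = 0. ✓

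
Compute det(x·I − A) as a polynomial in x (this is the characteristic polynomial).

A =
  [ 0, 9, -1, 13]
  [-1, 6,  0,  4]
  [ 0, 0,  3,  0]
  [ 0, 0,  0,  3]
x^4 - 12*x^3 + 54*x^2 - 108*x + 81

Expanding det(x·I − A) (e.g. by cofactor expansion or by noting that A is similar to its Jordan form J, which has the same characteristic polynomial as A) gives
  χ_A(x) = x^4 - 12*x^3 + 54*x^2 - 108*x + 81
which factors as (x - 3)^4. The eigenvalues (with algebraic multiplicities) are λ = 3 with multiplicity 4.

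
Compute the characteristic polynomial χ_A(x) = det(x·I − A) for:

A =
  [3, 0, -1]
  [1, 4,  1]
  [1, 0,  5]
x^3 - 12*x^2 + 48*x - 64

Expanding det(x·I − A) (e.g. by cofactor expansion or by noting that A is similar to its Jordan form J, which has the same characteristic polynomial as A) gives
  χ_A(x) = x^3 - 12*x^2 + 48*x - 64
which factors as (x - 4)^3. The eigenvalues (with algebraic multiplicities) are λ = 4 with multiplicity 3.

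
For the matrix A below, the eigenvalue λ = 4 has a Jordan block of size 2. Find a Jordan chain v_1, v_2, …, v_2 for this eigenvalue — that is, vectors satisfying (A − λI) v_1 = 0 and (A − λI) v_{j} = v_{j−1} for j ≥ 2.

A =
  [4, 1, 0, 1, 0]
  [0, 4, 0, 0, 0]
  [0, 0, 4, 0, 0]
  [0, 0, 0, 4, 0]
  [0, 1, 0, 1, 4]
A Jordan chain for λ = 4 of length 2:
v_1 = (1, 0, 0, 0, 1)ᵀ
v_2 = (0, 1, 0, 0, 0)ᵀ

Let N = A − (4)·I. We want v_2 with N^2 v_2 = 0 but N^1 v_2 ≠ 0; then v_{j-1} := N · v_j for j = 2, …, 2.

Pick v_2 = (0, 1, 0, 0, 0)ᵀ.
Then v_1 = N · v_2 = (1, 0, 0, 0, 1)ᵀ.

Sanity check: (A − (4)·I) v_1 = (0, 0, 0, 0, 0)ᵀ = 0. ✓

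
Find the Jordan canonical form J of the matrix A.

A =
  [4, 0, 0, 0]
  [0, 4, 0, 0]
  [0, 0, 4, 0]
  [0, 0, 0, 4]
J_1(4) ⊕ J_1(4) ⊕ J_1(4) ⊕ J_1(4)

The characteristic polynomial is
  det(x·I − A) = x^4 - 16*x^3 + 96*x^2 - 256*x + 256 = (x - 4)^4

Eigenvalues and multiplicities (the geometric multiplicity of λ is n − rank(A − λI), which equals the number of Jordan blocks for λ):
  λ = 4: algebraic multiplicity = 4, geometric multiplicity = 4

Determining the block sizes for each eigenvalue:
  λ = 4: gm = am = 4, so every block has size 1 → block sizes [1, 1, 1, 1]

Assembling the blocks gives a Jordan form
J =
  [4, 0, 0, 0]
  [0, 4, 0, 0]
  [0, 0, 4, 0]
  [0, 0, 0, 4]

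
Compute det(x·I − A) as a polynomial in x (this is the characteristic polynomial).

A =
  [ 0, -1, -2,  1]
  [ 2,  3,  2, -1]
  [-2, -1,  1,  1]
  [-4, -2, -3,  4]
x^4 - 8*x^3 + 24*x^2 - 32*x + 16

Expanding det(x·I − A) (e.g. by cofactor expansion or by noting that A is similar to its Jordan form J, which has the same characteristic polynomial as A) gives
  χ_A(x) = x^4 - 8*x^3 + 24*x^2 - 32*x + 16
which factors as (x - 2)^4. The eigenvalues (with algebraic multiplicities) are λ = 2 with multiplicity 4.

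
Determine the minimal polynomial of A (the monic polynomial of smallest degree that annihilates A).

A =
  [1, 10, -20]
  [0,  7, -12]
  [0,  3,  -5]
x^2 - 2*x + 1

The characteristic polynomial is χ_A(x) = (x - 1)^3, so the eigenvalues are known. The minimal polynomial is
  m_A(x) = Π_λ (x − λ)^{k_λ}
where k_λ is the size of the *largest* Jordan block for λ (equivalently, the smallest k with (A − λI)^k v = 0 for every generalised eigenvector v of λ).

  λ = 1: largest Jordan block has size 2, contributing (x − 1)^2

So m_A(x) = (x - 1)^2 = x^2 - 2*x + 1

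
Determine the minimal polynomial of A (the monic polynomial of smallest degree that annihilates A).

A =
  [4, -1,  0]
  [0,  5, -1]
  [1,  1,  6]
x^3 - 15*x^2 + 75*x - 125

The characteristic polynomial is χ_A(x) = (x - 5)^3, so the eigenvalues are known. The minimal polynomial is
  m_A(x) = Π_λ (x − λ)^{k_λ}
where k_λ is the size of the *largest* Jordan block for λ (equivalently, the smallest k with (A − λI)^k v = 0 for every generalised eigenvector v of λ).

  λ = 5: largest Jordan block has size 3, contributing (x − 5)^3

So m_A(x) = (x - 5)^3 = x^3 - 15*x^2 + 75*x - 125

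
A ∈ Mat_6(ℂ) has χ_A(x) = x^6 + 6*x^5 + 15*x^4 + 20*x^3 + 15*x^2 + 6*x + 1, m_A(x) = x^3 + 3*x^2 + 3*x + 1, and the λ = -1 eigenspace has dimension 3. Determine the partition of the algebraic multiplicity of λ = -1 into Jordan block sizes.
Block sizes for λ = -1: [3, 2, 1]

Step 1 — from the characteristic polynomial, algebraic multiplicity of λ = -1 is 6. From dim ker(A − (-1)·I) = 3, there are exactly 3 Jordan blocks for λ = -1.
Step 2 — from the minimal polynomial, the factor (x + 1)^3 tells us the largest block for λ = -1 has size 3.
Step 3 — with total size 6, 3 blocks, and largest block 3, the block sizes (in nonincreasing order) are [3, 2, 1].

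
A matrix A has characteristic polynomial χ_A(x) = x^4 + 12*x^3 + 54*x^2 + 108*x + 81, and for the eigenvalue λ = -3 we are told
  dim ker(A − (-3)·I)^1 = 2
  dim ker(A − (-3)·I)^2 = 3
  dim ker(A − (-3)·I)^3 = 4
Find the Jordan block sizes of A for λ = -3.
Block sizes for λ = -3: [3, 1]

From the dimensions of kernels of powers, the number of Jordan blocks of size at least j is d_j − d_{j−1} where d_j = dim ker(N^j) (with d_0 = 0). Computing the differences gives [2, 1, 1].
The number of blocks of size exactly k is (#blocks of size ≥ k) − (#blocks of size ≥ k + 1), so the partition is: 1 block(s) of size 1, 1 block(s) of size 3.
In nonincreasing order the block sizes are [3, 1].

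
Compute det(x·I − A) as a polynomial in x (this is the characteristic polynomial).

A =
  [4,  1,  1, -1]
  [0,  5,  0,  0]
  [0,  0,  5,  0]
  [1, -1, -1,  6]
x^4 - 20*x^3 + 150*x^2 - 500*x + 625

Expanding det(x·I − A) (e.g. by cofactor expansion or by noting that A is similar to its Jordan form J, which has the same characteristic polynomial as A) gives
  χ_A(x) = x^4 - 20*x^3 + 150*x^2 - 500*x + 625
which factors as (x - 5)^4. The eigenvalues (with algebraic multiplicities) are λ = 5 with multiplicity 4.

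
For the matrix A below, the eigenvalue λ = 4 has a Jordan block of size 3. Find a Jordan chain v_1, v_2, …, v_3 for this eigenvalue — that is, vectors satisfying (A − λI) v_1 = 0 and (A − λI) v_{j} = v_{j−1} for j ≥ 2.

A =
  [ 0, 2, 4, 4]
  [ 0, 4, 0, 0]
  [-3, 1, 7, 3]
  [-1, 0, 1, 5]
A Jordan chain for λ = 4 of length 3:
v_1 = (-4, 0, -3, -1)ᵀ
v_2 = (2, 0, 1, 0)ᵀ
v_3 = (0, 1, 0, 0)ᵀ

Let N = A − (4)·I. We want v_3 with N^3 v_3 = 0 but N^2 v_3 ≠ 0; then v_{j-1} := N · v_j for j = 3, …, 2.

Pick v_3 = (0, 1, 0, 0)ᵀ.
Then v_2 = N · v_3 = (2, 0, 1, 0)ᵀ.
Then v_1 = N · v_2 = (-4, 0, -3, -1)ᵀ.

Sanity check: (A − (4)·I) v_1 = (0, 0, 0, 0)ᵀ = 0. ✓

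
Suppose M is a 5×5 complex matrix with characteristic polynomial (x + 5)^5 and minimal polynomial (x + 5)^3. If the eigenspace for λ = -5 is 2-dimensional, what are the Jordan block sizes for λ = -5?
Block sizes for λ = -5: [3, 2]

Step 1 — from the characteristic polynomial, algebraic multiplicity of λ = -5 is 5. From dim ker(M − (-5)·I) = 2, there are exactly 2 Jordan blocks for λ = -5.
Step 2 — from the minimal polynomial, the factor (x + 5)^3 tells us the largest block for λ = -5 has size 3.
Step 3 — with total size 5, 2 blocks, and largest block 3, the block sizes (in nonincreasing order) are [3, 2].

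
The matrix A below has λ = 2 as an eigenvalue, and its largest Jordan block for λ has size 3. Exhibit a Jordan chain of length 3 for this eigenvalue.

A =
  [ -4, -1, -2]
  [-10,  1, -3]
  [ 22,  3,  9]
A Jordan chain for λ = 2 of length 3:
v_1 = (2, 4, -8)ᵀ
v_2 = (-6, -10, 22)ᵀ
v_3 = (1, 0, 0)ᵀ

Let N = A − (2)·I. We want v_3 with N^3 v_3 = 0 but N^2 v_3 ≠ 0; then v_{j-1} := N · v_j for j = 3, …, 2.

Pick v_3 = (1, 0, 0)ᵀ.
Then v_2 = N · v_3 = (-6, -10, 22)ᵀ.
Then v_1 = N · v_2 = (2, 4, -8)ᵀ.

Sanity check: (A − (2)·I) v_1 = (0, 0, 0)ᵀ = 0. ✓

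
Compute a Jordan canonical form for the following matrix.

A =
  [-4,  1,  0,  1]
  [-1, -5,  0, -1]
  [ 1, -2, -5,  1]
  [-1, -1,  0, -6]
J_3(-5) ⊕ J_1(-5)

The characteristic polynomial is
  det(x·I − A) = x^4 + 20*x^3 + 150*x^2 + 500*x + 625 = (x + 5)^4

Eigenvalues and multiplicities (the geometric multiplicity of λ is n − rank(A − λI), which equals the number of Jordan blocks for λ):
  λ = -5: algebraic multiplicity = 4, geometric multiplicity = 2

Determining the block sizes for each eigenvalue:
  λ = -5: with am = 4 and gm = 2, the partition is not yet determined (e.g. several partitions of 4 into 2 parts exist). Let N = A − (-5)·I. Computing rank(N^1) = 2, rank(N^2) = 1, rank(N^3) = 0; the number of blocks of size ≥ j is rank(N^{j−1}) − rank(N^j), giving [2, 1, 1]. So we have 1 block(s) of size 3, 1 block(s) of size 1 → block sizes [3, 1]

Assembling the blocks gives a Jordan form
J =
  [-5,  1,  0,  0]
  [ 0, -5,  1,  0]
  [ 0,  0, -5,  0]
  [ 0,  0,  0, -5]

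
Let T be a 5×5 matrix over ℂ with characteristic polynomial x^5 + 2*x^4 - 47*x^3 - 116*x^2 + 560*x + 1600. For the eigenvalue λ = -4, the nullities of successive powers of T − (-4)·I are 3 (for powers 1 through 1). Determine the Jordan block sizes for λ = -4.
Block sizes for λ = -4: [1, 1, 1]

From the dimensions of kernels of powers, the number of Jordan blocks of size at least j is d_j − d_{j−1} where d_j = dim ker(N^j) (with d_0 = 0). Computing the differences gives [3].
The number of blocks of size exactly k is (#blocks of size ≥ k) − (#blocks of size ≥ k + 1), so the partition is: 3 block(s) of size 1.
In nonincreasing order the block sizes are [1, 1, 1].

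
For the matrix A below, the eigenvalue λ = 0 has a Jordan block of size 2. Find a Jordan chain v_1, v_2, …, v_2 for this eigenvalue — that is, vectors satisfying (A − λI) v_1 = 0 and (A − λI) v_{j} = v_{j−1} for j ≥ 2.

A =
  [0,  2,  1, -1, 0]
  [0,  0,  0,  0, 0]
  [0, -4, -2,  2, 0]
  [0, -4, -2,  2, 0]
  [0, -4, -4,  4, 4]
A Jordan chain for λ = 0 of length 2:
v_1 = (1, 0, -2, -2, 0)ᵀ
v_2 = (0, 1, -1, 0, 0)ᵀ

Let N = A − (0)·I. We want v_2 with N^2 v_2 = 0 but N^1 v_2 ≠ 0; then v_{j-1} := N · v_j for j = 2, …, 2.

Pick v_2 = (0, 1, -1, 0, 0)ᵀ.
Then v_1 = N · v_2 = (1, 0, -2, -2, 0)ᵀ.

Sanity check: (A − (0)·I) v_1 = (0, 0, 0, 0, 0)ᵀ = 0. ✓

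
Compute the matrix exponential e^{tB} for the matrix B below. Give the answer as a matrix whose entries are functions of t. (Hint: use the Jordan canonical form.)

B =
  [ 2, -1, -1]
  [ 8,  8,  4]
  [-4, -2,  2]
e^{tB} =
  [-2*t*exp(4*t) + exp(4*t), -t*exp(4*t), -t*exp(4*t)]
  [8*t*exp(4*t), 4*t*exp(4*t) + exp(4*t), 4*t*exp(4*t)]
  [-4*t*exp(4*t), -2*t*exp(4*t), -2*t*exp(4*t) + exp(4*t)]

Strategy: write B = P · J · P⁻¹ where J is a Jordan canonical form, so e^{tB} = P · e^{tJ} · P⁻¹, and e^{tJ} can be computed block-by-block.

B has Jordan form
J =
  [4, 1, 0]
  [0, 4, 0]
  [0, 0, 4]
(up to reordering of blocks).

Per-block formulas:
  For a 2×2 Jordan block J_2(4): exp(t · J_2(4)) = e^(4t)·(I + t·N), where N is the 2×2 nilpotent shift.
  For a 1×1 block at λ = 4: exp(t · [4]) = [e^(4t)].

After assembling e^{tJ} and conjugating by P, we get:

e^{tB} =
  [-2*t*exp(4*t) + exp(4*t), -t*exp(4*t), -t*exp(4*t)]
  [8*t*exp(4*t), 4*t*exp(4*t) + exp(4*t), 4*t*exp(4*t)]
  [-4*t*exp(4*t), -2*t*exp(4*t), -2*t*exp(4*t) + exp(4*t)]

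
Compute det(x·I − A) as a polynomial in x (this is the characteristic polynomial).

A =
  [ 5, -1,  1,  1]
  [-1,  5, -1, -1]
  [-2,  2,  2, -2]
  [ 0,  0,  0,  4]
x^4 - 16*x^3 + 96*x^2 - 256*x + 256

Expanding det(x·I − A) (e.g. by cofactor expansion or by noting that A is similar to its Jordan form J, which has the same characteristic polynomial as A) gives
  χ_A(x) = x^4 - 16*x^3 + 96*x^2 - 256*x + 256
which factors as (x - 4)^4. The eigenvalues (with algebraic multiplicities) are λ = 4 with multiplicity 4.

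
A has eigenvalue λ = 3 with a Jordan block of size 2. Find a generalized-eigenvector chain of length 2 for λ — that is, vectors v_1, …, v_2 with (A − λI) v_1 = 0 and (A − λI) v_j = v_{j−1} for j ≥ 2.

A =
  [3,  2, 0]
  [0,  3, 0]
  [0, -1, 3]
A Jordan chain for λ = 3 of length 2:
v_1 = (2, 0, -1)ᵀ
v_2 = (0, 1, 0)ᵀ

Let N = A − (3)·I. We want v_2 with N^2 v_2 = 0 but N^1 v_2 ≠ 0; then v_{j-1} := N · v_j for j = 2, …, 2.

Pick v_2 = (0, 1, 0)ᵀ.
Then v_1 = N · v_2 = (2, 0, -1)ᵀ.

Sanity check: (A − (3)·I) v_1 = (0, 0, 0)ᵀ = 0. ✓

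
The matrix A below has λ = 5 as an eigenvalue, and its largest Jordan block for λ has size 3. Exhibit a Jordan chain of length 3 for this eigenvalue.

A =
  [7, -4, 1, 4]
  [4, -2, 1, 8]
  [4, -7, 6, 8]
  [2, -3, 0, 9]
A Jordan chain for λ = 5 of length 3:
v_1 = (1, 2, 2, 1)ᵀ
v_2 = (-4, -7, -7, -3)ᵀ
v_3 = (0, 1, 0, 0)ᵀ

Let N = A − (5)·I. We want v_3 with N^3 v_3 = 0 but N^2 v_3 ≠ 0; then v_{j-1} := N · v_j for j = 3, …, 2.

Pick v_3 = (0, 1, 0, 0)ᵀ.
Then v_2 = N · v_3 = (-4, -7, -7, -3)ᵀ.
Then v_1 = N · v_2 = (1, 2, 2, 1)ᵀ.

Sanity check: (A − (5)·I) v_1 = (0, 0, 0, 0)ᵀ = 0. ✓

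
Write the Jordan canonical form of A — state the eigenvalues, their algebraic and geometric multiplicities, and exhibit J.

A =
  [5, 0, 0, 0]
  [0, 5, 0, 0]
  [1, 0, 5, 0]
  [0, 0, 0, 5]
J_2(5) ⊕ J_1(5) ⊕ J_1(5)

The characteristic polynomial is
  det(x·I − A) = x^4 - 20*x^3 + 150*x^2 - 500*x + 625 = (x - 5)^4

Eigenvalues and multiplicities (the geometric multiplicity of λ is n − rank(A − λI), which equals the number of Jordan blocks for λ):
  λ = 5: algebraic multiplicity = 4, geometric multiplicity = 3

Determining the block sizes for each eigenvalue:
  λ = 5: 3 blocks summing to 4 forces exactly one block of size 2 and the rest size 1 → block sizes [2, 1, 1]

Assembling the blocks gives a Jordan form
J =
  [5, 1, 0, 0]
  [0, 5, 0, 0]
  [0, 0, 5, 0]
  [0, 0, 0, 5]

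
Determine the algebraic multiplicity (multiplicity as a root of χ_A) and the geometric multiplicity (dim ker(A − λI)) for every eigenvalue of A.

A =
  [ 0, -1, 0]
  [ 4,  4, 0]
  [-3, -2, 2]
λ = 2: alg = 3, geom = 1

Step 1 — factor the characteristic polynomial to read off the algebraic multiplicities:
  χ_A(x) = (x - 2)^3

Step 2 — compute geometric multiplicities via the rank-nullity identity g(λ) = n − rank(A − λI):
  rank(A − (2)·I) = 2, so dim ker(A − (2)·I) = n − 2 = 1

Summary:
  λ = 2: algebraic multiplicity = 3, geometric multiplicity = 1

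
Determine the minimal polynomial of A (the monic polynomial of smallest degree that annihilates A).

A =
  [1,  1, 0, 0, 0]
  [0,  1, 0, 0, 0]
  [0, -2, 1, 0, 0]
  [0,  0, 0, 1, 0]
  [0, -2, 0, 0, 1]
x^2 - 2*x + 1

The characteristic polynomial is χ_A(x) = (x - 1)^5, so the eigenvalues are known. The minimal polynomial is
  m_A(x) = Π_λ (x − λ)^{k_λ}
where k_λ is the size of the *largest* Jordan block for λ (equivalently, the smallest k with (A − λI)^k v = 0 for every generalised eigenvector v of λ).

  λ = 1: largest Jordan block has size 2, contributing (x − 1)^2

So m_A(x) = (x - 1)^2 = x^2 - 2*x + 1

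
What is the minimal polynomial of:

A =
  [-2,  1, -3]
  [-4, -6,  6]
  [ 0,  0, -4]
x^2 + 8*x + 16

The characteristic polynomial is χ_A(x) = (x + 4)^3, so the eigenvalues are known. The minimal polynomial is
  m_A(x) = Π_λ (x − λ)^{k_λ}
where k_λ is the size of the *largest* Jordan block for λ (equivalently, the smallest k with (A − λI)^k v = 0 for every generalised eigenvector v of λ).

  λ = -4: largest Jordan block has size 2, contributing (x + 4)^2

So m_A(x) = (x + 4)^2 = x^2 + 8*x + 16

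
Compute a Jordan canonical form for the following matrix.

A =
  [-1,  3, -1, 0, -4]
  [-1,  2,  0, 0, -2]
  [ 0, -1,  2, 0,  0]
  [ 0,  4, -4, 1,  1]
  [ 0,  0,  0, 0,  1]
J_3(1) ⊕ J_2(1)

The characteristic polynomial is
  det(x·I − A) = x^5 - 5*x^4 + 10*x^3 - 10*x^2 + 5*x - 1 = (x - 1)^5

Eigenvalues and multiplicities (the geometric multiplicity of λ is n − rank(A − λI), which equals the number of Jordan blocks for λ):
  λ = 1: algebraic multiplicity = 5, geometric multiplicity = 2

Determining the block sizes for each eigenvalue:
  λ = 1: with am = 5 and gm = 2, the partition is not yet determined (e.g. several partitions of 5 into 2 parts exist). Let N = A − (1)·I. Computing rank(N^1) = 3, rank(N^2) = 1, rank(N^3) = 0; the number of blocks of size ≥ j is rank(N^{j−1}) − rank(N^j), giving [2, 2, 1]. So we have 1 block(s) of size 3, 1 block(s) of size 2 → block sizes [3, 2]

Assembling the blocks gives a Jordan form
J =
  [1, 1, 0, 0, 0]
  [0, 1, 1, 0, 0]
  [0, 0, 1, 0, 0]
  [0, 0, 0, 1, 1]
  [0, 0, 0, 0, 1]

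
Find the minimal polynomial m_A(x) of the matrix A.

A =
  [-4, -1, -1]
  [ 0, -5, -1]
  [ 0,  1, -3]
x^2 + 8*x + 16

The characteristic polynomial is χ_A(x) = (x + 4)^3, so the eigenvalues are known. The minimal polynomial is
  m_A(x) = Π_λ (x − λ)^{k_λ}
where k_λ is the size of the *largest* Jordan block for λ (equivalently, the smallest k with (A − λI)^k v = 0 for every generalised eigenvector v of λ).

  λ = -4: largest Jordan block has size 2, contributing (x + 4)^2

So m_A(x) = (x + 4)^2 = x^2 + 8*x + 16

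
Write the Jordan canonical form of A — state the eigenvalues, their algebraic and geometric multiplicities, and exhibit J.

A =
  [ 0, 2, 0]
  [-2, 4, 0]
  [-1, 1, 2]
J_2(2) ⊕ J_1(2)

The characteristic polynomial is
  det(x·I − A) = x^3 - 6*x^2 + 12*x - 8 = (x - 2)^3

Eigenvalues and multiplicities (the geometric multiplicity of λ is n − rank(A − λI), which equals the number of Jordan blocks for λ):
  λ = 2: algebraic multiplicity = 3, geometric multiplicity = 2

Determining the block sizes for each eigenvalue:
  λ = 2: 2 blocks summing to 3 forces exactly one block of size 2 and the rest size 1 → block sizes [2, 1]

Assembling the blocks gives a Jordan form
J =
  [2, 1, 0]
  [0, 2, 0]
  [0, 0, 2]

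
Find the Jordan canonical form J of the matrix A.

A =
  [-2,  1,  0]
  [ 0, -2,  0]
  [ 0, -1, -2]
J_2(-2) ⊕ J_1(-2)

The characteristic polynomial is
  det(x·I − A) = x^3 + 6*x^2 + 12*x + 8 = (x + 2)^3

Eigenvalues and multiplicities (the geometric multiplicity of λ is n − rank(A − λI), which equals the number of Jordan blocks for λ):
  λ = -2: algebraic multiplicity = 3, geometric multiplicity = 2

Determining the block sizes for each eigenvalue:
  λ = -2: 2 blocks summing to 3 forces exactly one block of size 2 and the rest size 1 → block sizes [2, 1]

Assembling the blocks gives a Jordan form
J =
  [-2,  1,  0]
  [ 0, -2,  0]
  [ 0,  0, -2]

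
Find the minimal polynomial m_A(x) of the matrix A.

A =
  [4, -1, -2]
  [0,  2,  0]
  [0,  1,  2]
x^3 - 8*x^2 + 20*x - 16

The characteristic polynomial is χ_A(x) = (x - 4)*(x - 2)^2, so the eigenvalues are known. The minimal polynomial is
  m_A(x) = Π_λ (x − λ)^{k_λ}
where k_λ is the size of the *largest* Jordan block for λ (equivalently, the smallest k with (A − λI)^k v = 0 for every generalised eigenvector v of λ).

  λ = 2: largest Jordan block has size 2, contributing (x − 2)^2
  λ = 4: largest Jordan block has size 1, contributing (x − 4)

So m_A(x) = (x - 4)*(x - 2)^2 = x^3 - 8*x^2 + 20*x - 16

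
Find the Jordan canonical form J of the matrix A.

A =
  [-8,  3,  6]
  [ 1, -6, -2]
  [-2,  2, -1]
J_2(-5) ⊕ J_1(-5)

The characteristic polynomial is
  det(x·I − A) = x^3 + 15*x^2 + 75*x + 125 = (x + 5)^3

Eigenvalues and multiplicities (the geometric multiplicity of λ is n − rank(A − λI), which equals the number of Jordan blocks for λ):
  λ = -5: algebraic multiplicity = 3, geometric multiplicity = 2

Determining the block sizes for each eigenvalue:
  λ = -5: 2 blocks summing to 3 forces exactly one block of size 2 and the rest size 1 → block sizes [2, 1]

Assembling the blocks gives a Jordan form
J =
  [-5,  1,  0]
  [ 0, -5,  0]
  [ 0,  0, -5]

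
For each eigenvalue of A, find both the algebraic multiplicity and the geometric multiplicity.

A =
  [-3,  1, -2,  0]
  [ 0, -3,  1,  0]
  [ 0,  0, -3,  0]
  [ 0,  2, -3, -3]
λ = -3: alg = 4, geom = 2

Step 1 — factor the characteristic polynomial to read off the algebraic multiplicities:
  χ_A(x) = (x + 3)^4

Step 2 — compute geometric multiplicities via the rank-nullity identity g(λ) = n − rank(A − λI):
  rank(A − (-3)·I) = 2, so dim ker(A − (-3)·I) = n − 2 = 2

Summary:
  λ = -3: algebraic multiplicity = 4, geometric multiplicity = 2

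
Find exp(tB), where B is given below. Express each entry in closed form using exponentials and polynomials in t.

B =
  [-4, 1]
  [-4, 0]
e^{tB} =
  [-2*t*exp(-2*t) + exp(-2*t), t*exp(-2*t)]
  [-4*t*exp(-2*t), 2*t*exp(-2*t) + exp(-2*t)]

Strategy: write B = P · J · P⁻¹ where J is a Jordan canonical form, so e^{tB} = P · e^{tJ} · P⁻¹, and e^{tJ} can be computed block-by-block.

B has Jordan form
J =
  [-2,  1]
  [ 0, -2]
(up to reordering of blocks).

Per-block formulas:
  For a 2×2 Jordan block J_2(-2): exp(t · J_2(-2)) = e^(-2t)·(I + t·N), where N is the 2×2 nilpotent shift.

After assembling e^{tJ} and conjugating by P, we get:

e^{tB} =
  [-2*t*exp(-2*t) + exp(-2*t), t*exp(-2*t)]
  [-4*t*exp(-2*t), 2*t*exp(-2*t) + exp(-2*t)]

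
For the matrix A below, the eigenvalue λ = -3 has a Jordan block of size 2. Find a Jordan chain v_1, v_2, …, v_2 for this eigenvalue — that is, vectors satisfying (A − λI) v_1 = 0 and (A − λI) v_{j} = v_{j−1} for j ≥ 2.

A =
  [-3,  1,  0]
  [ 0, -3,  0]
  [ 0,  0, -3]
A Jordan chain for λ = -3 of length 2:
v_1 = (1, 0, 0)ᵀ
v_2 = (0, 1, 0)ᵀ

Let N = A − (-3)·I. We want v_2 with N^2 v_2 = 0 but N^1 v_2 ≠ 0; then v_{j-1} := N · v_j for j = 2, …, 2.

Pick v_2 = (0, 1, 0)ᵀ.
Then v_1 = N · v_2 = (1, 0, 0)ᵀ.

Sanity check: (A − (-3)·I) v_1 = (0, 0, 0)ᵀ = 0. ✓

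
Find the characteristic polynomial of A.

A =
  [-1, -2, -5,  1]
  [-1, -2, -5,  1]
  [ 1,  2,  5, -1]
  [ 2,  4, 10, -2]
x^4

Expanding det(x·I − A) (e.g. by cofactor expansion or by noting that A is similar to its Jordan form J, which has the same characteristic polynomial as A) gives
  χ_A(x) = x^4
which factors as x^4. The eigenvalues (with algebraic multiplicities) are λ = 0 with multiplicity 4.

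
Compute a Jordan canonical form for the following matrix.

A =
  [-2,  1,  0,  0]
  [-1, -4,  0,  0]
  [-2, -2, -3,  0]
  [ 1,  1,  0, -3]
J_2(-3) ⊕ J_1(-3) ⊕ J_1(-3)

The characteristic polynomial is
  det(x·I − A) = x^4 + 12*x^3 + 54*x^2 + 108*x + 81 = (x + 3)^4

Eigenvalues and multiplicities (the geometric multiplicity of λ is n − rank(A − λI), which equals the number of Jordan blocks for λ):
  λ = -3: algebraic multiplicity = 4, geometric multiplicity = 3

Determining the block sizes for each eigenvalue:
  λ = -3: 3 blocks summing to 4 forces exactly one block of size 2 and the rest size 1 → block sizes [2, 1, 1]

Assembling the blocks gives a Jordan form
J =
  [-3,  1,  0,  0]
  [ 0, -3,  0,  0]
  [ 0,  0, -3,  0]
  [ 0,  0,  0, -3]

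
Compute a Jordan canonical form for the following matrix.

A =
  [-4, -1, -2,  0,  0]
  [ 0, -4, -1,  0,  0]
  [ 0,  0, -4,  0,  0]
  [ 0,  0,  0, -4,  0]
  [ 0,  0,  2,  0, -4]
J_3(-4) ⊕ J_1(-4) ⊕ J_1(-4)

The characteristic polynomial is
  det(x·I − A) = x^5 + 20*x^4 + 160*x^3 + 640*x^2 + 1280*x + 1024 = (x + 4)^5

Eigenvalues and multiplicities (the geometric multiplicity of λ is n − rank(A − λI), which equals the number of Jordan blocks for λ):
  λ = -4: algebraic multiplicity = 5, geometric multiplicity = 3

Determining the block sizes for each eigenvalue:
  λ = -4: with am = 5 and gm = 3, the partition is not yet determined (e.g. several partitions of 5 into 3 parts exist). Let N = A − (-4)·I. Computing rank(N^1) = 2, rank(N^2) = 1, rank(N^3) = 0; the number of blocks of size ≥ j is rank(N^{j−1}) − rank(N^j), giving [3, 1, 1]. So we have 1 block(s) of size 3, 2 block(s) of size 1 → block sizes [3, 1, 1]

Assembling the blocks gives a Jordan form
J =
  [-4,  1,  0,  0,  0]
  [ 0, -4,  1,  0,  0]
  [ 0,  0, -4,  0,  0]
  [ 0,  0,  0, -4,  0]
  [ 0,  0,  0,  0, -4]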